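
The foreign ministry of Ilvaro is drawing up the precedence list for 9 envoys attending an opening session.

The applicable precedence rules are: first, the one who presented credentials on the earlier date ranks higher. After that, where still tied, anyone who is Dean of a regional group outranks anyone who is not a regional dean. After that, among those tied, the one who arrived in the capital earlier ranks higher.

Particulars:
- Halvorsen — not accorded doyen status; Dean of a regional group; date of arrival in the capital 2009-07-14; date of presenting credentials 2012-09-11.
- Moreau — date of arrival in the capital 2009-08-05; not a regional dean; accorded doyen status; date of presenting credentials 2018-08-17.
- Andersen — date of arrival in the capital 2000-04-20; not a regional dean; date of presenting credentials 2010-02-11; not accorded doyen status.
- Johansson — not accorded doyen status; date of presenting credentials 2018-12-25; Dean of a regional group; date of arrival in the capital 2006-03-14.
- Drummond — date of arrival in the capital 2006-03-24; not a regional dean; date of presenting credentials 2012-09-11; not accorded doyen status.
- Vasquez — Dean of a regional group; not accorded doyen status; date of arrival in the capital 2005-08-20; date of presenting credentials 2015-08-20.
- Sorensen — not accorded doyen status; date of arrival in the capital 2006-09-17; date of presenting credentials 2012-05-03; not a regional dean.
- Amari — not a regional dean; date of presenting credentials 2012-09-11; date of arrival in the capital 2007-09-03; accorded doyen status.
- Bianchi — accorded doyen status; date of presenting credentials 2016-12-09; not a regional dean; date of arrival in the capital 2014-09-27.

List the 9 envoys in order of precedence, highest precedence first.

By date of presenting credentials (earlier first): Andersen (2010-02-11); then Sorensen (2012-05-03); then Halvorsen, Drummond and Amari (each 2012-09-11); then Vasquez (2015-08-20); then Bianchi (2016-12-09); then Moreau (2018-08-17); then Johansson (2018-12-25).
Among Halvorsen, Drummond and Amari, Dean of a regional group before not a regional dean: Halvorsen (Dean of a regional group) before Drummond and Amari (not a regional dean).
Among Drummond and Amari, by date of arrival in the capital (earlier first): Drummond (2006-03-24) before Amari (2007-09-03).
Full order: Andersen, Sorensen, Halvorsen, Drummond, Amari, Vasquez, Bianchi, Moreau, Johansson.

Andersen, Sorensen, Halvorsen, Drummond, Amari, Vasquez, Bianchi, Moreau, Johansson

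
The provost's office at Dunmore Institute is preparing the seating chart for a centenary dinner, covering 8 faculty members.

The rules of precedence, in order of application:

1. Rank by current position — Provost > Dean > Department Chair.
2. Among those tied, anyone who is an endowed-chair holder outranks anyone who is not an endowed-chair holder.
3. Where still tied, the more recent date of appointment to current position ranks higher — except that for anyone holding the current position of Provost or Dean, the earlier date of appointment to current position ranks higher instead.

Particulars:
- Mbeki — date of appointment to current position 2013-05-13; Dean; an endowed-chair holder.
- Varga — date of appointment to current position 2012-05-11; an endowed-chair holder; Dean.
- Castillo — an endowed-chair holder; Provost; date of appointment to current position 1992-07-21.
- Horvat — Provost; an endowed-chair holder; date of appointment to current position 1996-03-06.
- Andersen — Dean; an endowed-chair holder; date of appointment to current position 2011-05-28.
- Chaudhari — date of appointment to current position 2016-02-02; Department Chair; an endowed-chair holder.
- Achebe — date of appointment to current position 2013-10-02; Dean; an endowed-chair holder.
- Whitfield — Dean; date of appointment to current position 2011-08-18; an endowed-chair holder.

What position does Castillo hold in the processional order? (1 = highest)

1

By current position: Castillo and Horvat (Provost); then Andersen, Whitfield, Varga, Mbeki and Achebe (Dean); then Chaudhari (Department Chair).
Castillo and Horvat are each an endowed-chair holder, so the next rule applies.
Among Castillo and Horvat, by date of appointment to current position (earlier first) (reversed rule for this group): Castillo (1992-07-21) before Horvat (1996-03-06).
Andersen, Whitfield, Varga, Mbeki and Achebe are each an endowed-chair holder, so the next rule applies.
Among Andersen, Whitfield, Varga, Mbeki and Achebe, by date of appointment to current position (earlier first) (reversed rule for this group): Andersen (2011-05-28) before Whitfield (2011-08-18) before Varga (2012-05-11) before Mbeki (2013-05-13) before Achebe (2013-10-02).
Order: Castillo, Horvat, Andersen, Whitfield, Varga, Mbeki, Achebe, Chaudhari. So position 1.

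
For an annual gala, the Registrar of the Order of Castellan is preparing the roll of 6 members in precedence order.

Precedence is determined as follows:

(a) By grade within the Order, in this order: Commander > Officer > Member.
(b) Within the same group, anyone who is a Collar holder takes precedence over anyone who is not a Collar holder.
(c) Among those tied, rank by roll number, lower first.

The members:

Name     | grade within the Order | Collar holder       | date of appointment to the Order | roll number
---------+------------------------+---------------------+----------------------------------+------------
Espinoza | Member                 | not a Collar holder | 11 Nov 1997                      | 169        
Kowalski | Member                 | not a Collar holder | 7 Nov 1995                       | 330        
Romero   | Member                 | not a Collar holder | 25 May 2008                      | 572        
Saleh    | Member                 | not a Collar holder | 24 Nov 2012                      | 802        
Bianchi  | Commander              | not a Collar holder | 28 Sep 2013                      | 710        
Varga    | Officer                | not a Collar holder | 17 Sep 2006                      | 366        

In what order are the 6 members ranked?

Bianchi, Varga, Espinoza, Kowalski, Romero, Saleh

By grade within the Order: Bianchi (Commander); then Varga (Officer); then Espinoza, Kowalski, Romero and Saleh (Member).
Espinoza, Kowalski, Romero and Saleh are each not a Collar holder, so the next rule applies.
Among Espinoza, Kowalski, Romero and Saleh, by roll number (lower first): Espinoza (169) before Kowalski (330) before Romero (572) before Saleh (802).
Full order: Bianchi, Varga, Espinoza, Kowalski, Romero, Saleh.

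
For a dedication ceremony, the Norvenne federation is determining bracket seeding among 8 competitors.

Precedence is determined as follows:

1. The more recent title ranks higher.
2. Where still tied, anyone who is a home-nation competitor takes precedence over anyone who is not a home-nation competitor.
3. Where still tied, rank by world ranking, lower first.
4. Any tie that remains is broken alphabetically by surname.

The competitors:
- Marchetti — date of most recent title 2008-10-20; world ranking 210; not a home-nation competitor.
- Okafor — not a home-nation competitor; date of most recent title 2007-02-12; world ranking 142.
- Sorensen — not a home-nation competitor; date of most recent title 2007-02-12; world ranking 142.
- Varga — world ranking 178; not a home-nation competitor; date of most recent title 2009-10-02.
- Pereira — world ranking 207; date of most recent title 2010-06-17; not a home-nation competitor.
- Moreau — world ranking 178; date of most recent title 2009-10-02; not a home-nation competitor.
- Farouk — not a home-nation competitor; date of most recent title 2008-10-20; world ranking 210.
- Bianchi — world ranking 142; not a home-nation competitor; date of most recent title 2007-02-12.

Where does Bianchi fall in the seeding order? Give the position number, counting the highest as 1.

By date of most recent title (later first): Pereira (2010-06-17); then Moreau and Varga (both 2009-10-02); then Farouk and Marchetti (both 2008-10-20); then Bianchi, Okafor and Sorensen (each 2007-02-12).
Moreau and Varga are each not a home-nation competitor, so the next rule applies.
Moreau and Varga both have world ranking 178, so the next rule applies.
Among Moreau and Varga, alphabetically by surname: Moreau before Varga.
Farouk and Marchetti are each not a home-nation competitor, so the next rule applies.
Farouk and Marchetti both have world ranking 210, so the next rule applies.
Among Farouk and Marchetti, alphabetically by surname: Farouk before Marchetti.
Bianchi, Okafor and Sorensen are each not a home-nation competitor, so the next rule applies.
Bianchi, Okafor and Sorensen all have world ranking 142, so the next rule applies.
Among Bianchi, Okafor and Sorensen, alphabetically by surname: Bianchi before Okafor before Sorensen.
Order: Pereira, Moreau, Varga, Farouk, Marchetti, Bianchi, Okafor, Sorensen. So position 6.

6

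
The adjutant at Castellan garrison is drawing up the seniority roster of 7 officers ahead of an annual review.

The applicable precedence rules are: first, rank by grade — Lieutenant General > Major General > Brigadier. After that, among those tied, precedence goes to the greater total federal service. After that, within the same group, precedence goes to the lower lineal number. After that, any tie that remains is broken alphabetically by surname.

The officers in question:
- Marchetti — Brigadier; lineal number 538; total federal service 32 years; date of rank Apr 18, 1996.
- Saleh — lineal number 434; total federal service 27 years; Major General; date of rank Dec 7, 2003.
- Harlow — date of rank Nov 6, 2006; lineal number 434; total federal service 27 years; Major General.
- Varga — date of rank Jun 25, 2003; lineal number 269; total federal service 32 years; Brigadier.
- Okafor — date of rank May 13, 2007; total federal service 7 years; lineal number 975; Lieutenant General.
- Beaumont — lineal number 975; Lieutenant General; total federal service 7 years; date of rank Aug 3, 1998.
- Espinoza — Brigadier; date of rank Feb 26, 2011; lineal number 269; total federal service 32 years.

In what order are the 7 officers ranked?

By grade: Beaumont and Okafor (Lieutenant General); then Harlow and Saleh (Major General); then Espinoza, Varga and Marchetti (Brigadier).
Beaumont and Okafor both have total federal service 7 years, so the next rule applies.
Beaumont and Okafor both have lineal number 975, so the next rule applies.
Among Beaumont and Okafor, alphabetically by surname: Beaumont before Okafor.
Harlow and Saleh both have total federal service 27 years, so the next rule applies.
Harlow and Saleh both have lineal number 434, so the next rule applies.
Among Harlow and Saleh, alphabetically by surname: Harlow before Saleh.
Espinoza, Varga and Marchetti all have total federal service 32 years, so the next rule applies.
Among Espinoza, Varga and Marchetti, by lineal number (lower first): Espinoza and Varga (269) before Marchetti (538).
Among Espinoza and Varga, alphabetically by surname: Espinoza before Varga.
Full order: Beaumont, Okafor, Harlow, Saleh, Espinoza, Varga, Marchetti.

Beaumont, Okafor, Harlow, Saleh, Espinoza, Varga, Marchetti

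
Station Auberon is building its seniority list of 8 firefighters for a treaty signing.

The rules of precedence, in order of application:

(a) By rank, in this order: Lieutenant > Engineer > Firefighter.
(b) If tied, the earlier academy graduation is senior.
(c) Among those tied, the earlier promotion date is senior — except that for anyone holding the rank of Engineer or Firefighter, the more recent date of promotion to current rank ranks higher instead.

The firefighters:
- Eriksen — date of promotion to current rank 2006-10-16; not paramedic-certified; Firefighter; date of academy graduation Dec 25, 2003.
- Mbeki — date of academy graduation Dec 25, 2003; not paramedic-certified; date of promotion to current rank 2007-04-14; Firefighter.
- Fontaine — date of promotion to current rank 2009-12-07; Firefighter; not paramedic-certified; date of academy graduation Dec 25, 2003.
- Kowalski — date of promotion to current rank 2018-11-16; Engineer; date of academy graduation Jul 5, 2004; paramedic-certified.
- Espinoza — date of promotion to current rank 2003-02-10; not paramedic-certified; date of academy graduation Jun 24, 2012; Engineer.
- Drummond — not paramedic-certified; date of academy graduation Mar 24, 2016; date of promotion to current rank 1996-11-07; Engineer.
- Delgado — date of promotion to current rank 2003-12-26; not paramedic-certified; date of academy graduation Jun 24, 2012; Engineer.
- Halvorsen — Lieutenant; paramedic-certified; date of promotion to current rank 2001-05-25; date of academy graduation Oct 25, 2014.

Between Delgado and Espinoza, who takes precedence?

By rank: Halvorsen (Lieutenant); then Kowalski, Delgado, Espinoza and Drummond (Engineer); then Fontaine, Mbeki and Eriksen (Firefighter).
Among Kowalski, Delgado, Espinoza and Drummond, by date of academy graduation (earlier first): Kowalski (Jul 5, 2004) before Delgado and Espinoza (Jun 24, 2012) before Drummond (Mar 24, 2016).
Among Delgado and Espinoza, by date of promotion to current rank (later first) (reversed rule for this group): Delgado (2003-12-26) before Espinoza (2003-02-10).
Fontaine, Mbeki and Eriksen all have date of academy graduation Dec 25, 2003, so the next rule applies.
Among Fontaine, Mbeki and Eriksen, by date of promotion to current rank (later first) (reversed rule for this group): Fontaine (2009-12-07) before Mbeki (2007-04-14) before Eriksen (2006-10-16).
So Delgado takes precedence.

Delgado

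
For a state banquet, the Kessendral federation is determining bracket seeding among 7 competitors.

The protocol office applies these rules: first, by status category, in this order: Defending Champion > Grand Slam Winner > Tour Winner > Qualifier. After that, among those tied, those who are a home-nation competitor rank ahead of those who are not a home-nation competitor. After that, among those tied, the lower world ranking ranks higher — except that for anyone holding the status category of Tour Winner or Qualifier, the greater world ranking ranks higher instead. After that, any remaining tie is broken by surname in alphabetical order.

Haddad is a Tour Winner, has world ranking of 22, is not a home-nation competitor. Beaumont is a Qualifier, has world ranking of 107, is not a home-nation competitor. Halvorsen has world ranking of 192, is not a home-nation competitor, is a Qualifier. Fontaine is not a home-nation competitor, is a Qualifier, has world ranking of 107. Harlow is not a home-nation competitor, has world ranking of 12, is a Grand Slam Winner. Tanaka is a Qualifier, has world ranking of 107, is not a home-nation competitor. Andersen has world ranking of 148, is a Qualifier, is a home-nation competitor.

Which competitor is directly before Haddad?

Harlow

By status category: Harlow (Grand Slam Winner); then Haddad (Tour Winner); then Andersen, Halvorsen, Beaumont, Fontaine and Tanaka (Qualifier).
Among Andersen, Halvorsen, Beaumont, Fontaine and Tanaka, a home-nation competitor before not a home-nation competitor: Andersen (a home-nation competitor) before Halvorsen, Beaumont, Fontaine and Tanaka (not a home-nation competitor).
Among Halvorsen, Beaumont, Fontaine and Tanaka, by world ranking (higher first) (reversed rule for this group): Halvorsen (192) before Beaumont, Fontaine and Tanaka (107).
Among Beaumont, Fontaine and Tanaka, alphabetically by surname: Beaumont before Fontaine before Tanaka.
Order: Harlow, Haddad, Andersen, Halvorsen, Beaumont, Fontaine, Tanaka.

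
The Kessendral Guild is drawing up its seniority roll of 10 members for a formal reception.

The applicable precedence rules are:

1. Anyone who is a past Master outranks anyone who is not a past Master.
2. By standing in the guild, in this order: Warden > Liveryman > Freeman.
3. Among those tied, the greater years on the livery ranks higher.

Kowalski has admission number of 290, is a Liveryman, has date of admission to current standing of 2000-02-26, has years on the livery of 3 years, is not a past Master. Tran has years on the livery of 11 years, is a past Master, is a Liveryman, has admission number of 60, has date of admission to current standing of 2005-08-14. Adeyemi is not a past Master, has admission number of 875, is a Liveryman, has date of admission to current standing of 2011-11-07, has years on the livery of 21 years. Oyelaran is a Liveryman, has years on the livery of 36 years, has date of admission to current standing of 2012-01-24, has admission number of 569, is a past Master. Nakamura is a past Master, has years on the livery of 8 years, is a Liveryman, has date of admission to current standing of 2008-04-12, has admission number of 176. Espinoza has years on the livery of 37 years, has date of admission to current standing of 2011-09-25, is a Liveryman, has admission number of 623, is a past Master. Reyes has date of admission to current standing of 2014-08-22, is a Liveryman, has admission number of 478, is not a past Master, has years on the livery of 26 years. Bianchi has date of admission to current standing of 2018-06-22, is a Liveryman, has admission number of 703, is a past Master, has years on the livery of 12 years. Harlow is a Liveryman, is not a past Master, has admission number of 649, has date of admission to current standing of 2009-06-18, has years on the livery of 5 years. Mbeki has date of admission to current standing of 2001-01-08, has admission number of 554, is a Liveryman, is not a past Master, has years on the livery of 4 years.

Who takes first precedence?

By the first rule: Espinoza, Oyelaran, Bianchi, Tran and Nakamura (each a past Master); then Reyes, Adeyemi, Harlow, Mbeki and Kowalski (each not a past Master).
Espinoza, Oyelaran, Bianchi, Tran and Nakamura are each Liveryman, so the next rule applies.
Among Espinoza, Oyelaran, Bianchi, Tran and Nakamura, by years on the livery (higher first): Espinoza (37 years) before Oyelaran (36 years) before Bianchi (12 years) before Tran (11 years) before Nakamura (8 years).
Reyes, Adeyemi, Harlow, Mbeki and Kowalski are each Liveryman, so the next rule applies.
Among Reyes, Adeyemi, Harlow, Mbeki and Kowalski, by years on the livery (higher first): Reyes (26 years) before Adeyemi (21 years) before Harlow (5 years) before Mbeki (4 years) before Kowalski (3 years).
Order: Espinoza, Oyelaran, Bianchi, Tran, Nakamura, Reyes, Adeyemi, Harlow, Mbeki, Kowalski.

Espinoza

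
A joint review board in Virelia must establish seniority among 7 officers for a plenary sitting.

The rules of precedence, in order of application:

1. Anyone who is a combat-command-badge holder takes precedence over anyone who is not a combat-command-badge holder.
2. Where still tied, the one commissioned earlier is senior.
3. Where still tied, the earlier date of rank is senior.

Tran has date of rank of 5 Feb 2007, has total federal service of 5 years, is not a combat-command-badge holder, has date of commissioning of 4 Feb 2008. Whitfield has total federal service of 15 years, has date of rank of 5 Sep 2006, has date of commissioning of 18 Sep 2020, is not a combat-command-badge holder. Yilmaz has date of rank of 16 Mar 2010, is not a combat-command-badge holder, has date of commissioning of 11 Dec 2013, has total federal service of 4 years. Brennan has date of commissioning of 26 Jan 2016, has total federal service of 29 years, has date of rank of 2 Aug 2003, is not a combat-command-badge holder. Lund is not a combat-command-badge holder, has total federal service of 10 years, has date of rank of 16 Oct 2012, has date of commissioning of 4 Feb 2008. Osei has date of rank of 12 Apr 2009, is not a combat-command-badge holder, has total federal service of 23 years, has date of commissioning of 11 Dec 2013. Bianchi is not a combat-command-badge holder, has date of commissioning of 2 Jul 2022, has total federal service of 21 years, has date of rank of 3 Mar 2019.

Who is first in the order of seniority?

Tran

By the first rule: Tran, Lund, Osei, Yilmaz, Brennan, Whitfield and Bianchi (each not a combat-command-badge holder).
Among Tran, Lund, Osei, Yilmaz, Brennan, Whitfield and Bianchi, by date of commissioning (earlier first): Tran and Lund (4 Feb 2008) before Osei and Yilmaz (11 Dec 2013) before Brennan (26 Jan 2016) before Whitfield (18 Sep 2020) before Bianchi (2 Jul 2022).
Among Tran and Lund, by date of rank (earlier first): Tran (5 Feb 2007) before Lund (16 Oct 2012).
Among Osei and Yilmaz, by date of rank (earlier first): Osei (12 Apr 2009) before Yilmaz (16 Mar 2010).
Order: Tran, Lund, Osei, Yilmaz, Brennan, Whitfield, Bianchi.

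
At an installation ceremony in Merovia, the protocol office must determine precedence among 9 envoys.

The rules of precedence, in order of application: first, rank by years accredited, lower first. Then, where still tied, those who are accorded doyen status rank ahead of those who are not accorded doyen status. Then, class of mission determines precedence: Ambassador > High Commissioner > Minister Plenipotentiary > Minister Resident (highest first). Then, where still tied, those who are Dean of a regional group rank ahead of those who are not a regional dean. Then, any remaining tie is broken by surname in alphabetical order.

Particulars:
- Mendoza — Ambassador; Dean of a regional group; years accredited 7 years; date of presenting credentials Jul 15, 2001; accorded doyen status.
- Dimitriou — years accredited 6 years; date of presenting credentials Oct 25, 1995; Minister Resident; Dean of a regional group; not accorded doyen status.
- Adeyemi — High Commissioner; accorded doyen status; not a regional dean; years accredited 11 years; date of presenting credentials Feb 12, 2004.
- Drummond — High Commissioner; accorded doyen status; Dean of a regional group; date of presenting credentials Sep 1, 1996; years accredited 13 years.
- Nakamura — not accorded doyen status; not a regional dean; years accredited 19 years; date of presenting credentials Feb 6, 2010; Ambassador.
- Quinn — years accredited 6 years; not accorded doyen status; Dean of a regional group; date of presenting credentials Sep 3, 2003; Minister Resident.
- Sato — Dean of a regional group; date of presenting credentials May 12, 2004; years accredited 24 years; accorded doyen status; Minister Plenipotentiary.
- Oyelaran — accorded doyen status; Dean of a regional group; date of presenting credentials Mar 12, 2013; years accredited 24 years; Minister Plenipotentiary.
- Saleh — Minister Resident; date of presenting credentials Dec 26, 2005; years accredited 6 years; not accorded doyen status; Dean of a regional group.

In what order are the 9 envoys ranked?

By years accredited (lower first): Dimitriou, Quinn and Saleh (each 6 years); then Mendoza (7 years); then Adeyemi (11 years); then Drummond (13 years); then Nakamura (19 years); then Oyelaran and Sato (both 24 years).
Dimitriou, Quinn and Saleh are each not accorded doyen status, so the next rule applies.
Dimitriou, Quinn and Saleh are each Minister Resident, so the next rule applies.
Dimitriou, Quinn and Saleh are each Dean of a regional group, so the next rule applies.
Among Dimitriou, Quinn and Saleh, alphabetically by surname: Dimitriou before Quinn before Saleh.
Oyelaran and Sato are each accorded doyen status, so the next rule applies.
Oyelaran and Sato are each Minister Plenipotentiary, so the next rule applies.
Oyelaran and Sato are each Dean of a regional group, so the next rule applies.
Among Oyelaran and Sato, alphabetically by surname: Oyelaran before Sato.
Full order: Dimitriou, Quinn, Saleh, Mendoza, Adeyemi, Drummond, Nakamura, Oyelaran, Sato.

Dimitriou, Quinn, Saleh, Mendoza, Adeyemi, Drummond, Nakamura, Oyelaran, Sato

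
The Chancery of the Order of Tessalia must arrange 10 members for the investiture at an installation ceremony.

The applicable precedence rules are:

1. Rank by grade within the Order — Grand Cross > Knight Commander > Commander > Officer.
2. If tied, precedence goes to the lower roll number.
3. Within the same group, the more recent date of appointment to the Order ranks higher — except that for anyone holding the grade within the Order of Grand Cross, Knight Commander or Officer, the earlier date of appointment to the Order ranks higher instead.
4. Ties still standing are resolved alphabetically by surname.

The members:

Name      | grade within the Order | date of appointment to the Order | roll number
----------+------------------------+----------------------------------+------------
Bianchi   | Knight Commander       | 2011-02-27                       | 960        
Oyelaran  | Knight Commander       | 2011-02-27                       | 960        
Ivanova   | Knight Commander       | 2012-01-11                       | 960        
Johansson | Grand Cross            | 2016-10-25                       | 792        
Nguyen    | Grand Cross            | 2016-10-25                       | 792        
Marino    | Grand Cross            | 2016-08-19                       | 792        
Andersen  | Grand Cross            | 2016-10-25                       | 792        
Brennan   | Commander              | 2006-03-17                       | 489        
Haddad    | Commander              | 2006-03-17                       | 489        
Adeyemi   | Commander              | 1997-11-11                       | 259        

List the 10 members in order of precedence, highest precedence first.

Marino, Andersen, Johansson, Nguyen, Bianchi, Oyelaran, Ivanova, Adeyemi, Brennan, Haddad

By grade within the Order: Marino, Andersen, Johansson and Nguyen (Grand Cross); then Bianchi, Oyelaran and Ivanova (Knight Commander); then Adeyemi, Brennan and Haddad (Commander).
Marino, Andersen, Johansson and Nguyen all have roll number 792, so the next rule applies.
Among Marino, Andersen, Johansson and Nguyen, by date of appointment to the Order (earlier first) (reversed rule for this group): Marino (2016-08-19) before Andersen, Johansson and Nguyen (2016-10-25).
Among Andersen, Johansson and Nguyen, alphabetically by surname: Andersen before Johansson before Nguyen.
Bianchi, Oyelaran and Ivanova all have roll number 960, so the next rule applies.
Among Bianchi, Oyelaran and Ivanova, by date of appointment to the Order (earlier first) (reversed rule for this group): Bianchi and Oyelaran (2011-02-27) before Ivanova (2012-01-11).
Among Bianchi and Oyelaran, alphabetically by surname: Bianchi before Oyelaran.
Among Adeyemi, Brennan and Haddad, by roll number (lower first): Adeyemi (259) before Brennan and Haddad (489).
Brennan and Haddad both have date of appointment to the Order 2006-03-17, so the next rule applies.
Among Brennan and Haddad, alphabetically by surname: Brennan before Haddad.
Full order: Marino, Andersen, Johansson, Nguyen, Bianchi, Oyelaran, Ivanova, Adeyemi, Brennan, Haddad.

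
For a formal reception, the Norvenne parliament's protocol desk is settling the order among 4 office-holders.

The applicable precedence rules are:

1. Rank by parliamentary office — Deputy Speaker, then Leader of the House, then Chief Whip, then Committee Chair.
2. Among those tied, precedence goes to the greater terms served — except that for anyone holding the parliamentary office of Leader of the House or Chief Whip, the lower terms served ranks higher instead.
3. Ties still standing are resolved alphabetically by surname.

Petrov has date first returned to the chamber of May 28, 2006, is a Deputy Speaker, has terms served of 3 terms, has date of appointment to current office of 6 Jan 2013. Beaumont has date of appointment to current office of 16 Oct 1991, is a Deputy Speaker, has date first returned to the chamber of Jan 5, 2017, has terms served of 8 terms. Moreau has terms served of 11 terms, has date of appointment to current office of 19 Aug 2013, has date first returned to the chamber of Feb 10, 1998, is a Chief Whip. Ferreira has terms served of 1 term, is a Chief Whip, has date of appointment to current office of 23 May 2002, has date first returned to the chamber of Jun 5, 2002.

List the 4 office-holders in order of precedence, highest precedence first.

By parliamentary office: Beaumont and Petrov (Deputy Speaker); then Ferreira and Moreau (Chief Whip).
Among Beaumont and Petrov, by terms served (higher first): Beaumont (8 terms) before Petrov (3 terms).
Among Ferreira and Moreau, by terms served (lower first) (reversed rule for this group): Ferreira (1 term) before Moreau (11 terms).
Full order: Beaumont, Petrov, Ferreira, Moreau.

Beaumont, Petrov, Ferreira, Moreau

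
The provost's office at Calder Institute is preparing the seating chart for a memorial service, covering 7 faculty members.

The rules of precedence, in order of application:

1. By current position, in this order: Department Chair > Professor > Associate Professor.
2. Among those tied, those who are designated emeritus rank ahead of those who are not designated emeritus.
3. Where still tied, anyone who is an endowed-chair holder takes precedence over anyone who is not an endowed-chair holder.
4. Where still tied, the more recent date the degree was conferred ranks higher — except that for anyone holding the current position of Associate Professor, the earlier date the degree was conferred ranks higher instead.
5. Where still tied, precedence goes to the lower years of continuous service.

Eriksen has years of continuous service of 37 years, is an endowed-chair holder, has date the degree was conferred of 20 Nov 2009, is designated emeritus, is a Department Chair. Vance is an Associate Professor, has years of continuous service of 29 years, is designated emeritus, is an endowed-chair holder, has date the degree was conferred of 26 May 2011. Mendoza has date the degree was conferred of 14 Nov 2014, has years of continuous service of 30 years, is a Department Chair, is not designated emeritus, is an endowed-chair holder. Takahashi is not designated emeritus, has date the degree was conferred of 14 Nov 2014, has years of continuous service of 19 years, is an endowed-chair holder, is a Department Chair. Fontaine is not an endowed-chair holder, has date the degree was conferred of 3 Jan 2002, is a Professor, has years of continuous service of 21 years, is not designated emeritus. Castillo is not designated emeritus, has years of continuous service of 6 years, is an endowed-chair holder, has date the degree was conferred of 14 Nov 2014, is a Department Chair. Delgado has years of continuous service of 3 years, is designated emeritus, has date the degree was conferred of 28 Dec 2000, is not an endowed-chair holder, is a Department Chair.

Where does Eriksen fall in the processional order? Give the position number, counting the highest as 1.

By current position: Eriksen, Delgado, Castillo, Takahashi and Mendoza (Department Chair); then Fontaine (Professor); then Vance (Associate Professor).
Among Eriksen, Delgado, Castillo, Takahashi and Mendoza, designated emeritus before not designated emeritus: Eriksen and Delgado (designated emeritus) before Castillo, Takahashi and Mendoza (not designated emeritus).
Among Eriksen and Delgado, an endowed-chair holder before not an endowed-chair holder: Eriksen (an endowed-chair holder) before Delgado (not an endowed-chair holder).
Castillo, Takahashi and Mendoza are each an endowed-chair holder, so the next rule applies.
Castillo, Takahashi and Mendoza all have date the degree was conferred 14 Nov 2014, so the next rule applies.
Among Castillo, Takahashi and Mendoza, by years of continuous service (lower first): Castillo (6 years) before Takahashi (19 years) before Mendoza (30 years).
Order: Eriksen, Delgado, Castillo, Takahashi, Mendoza, Fontaine, Vance. So position 1.

1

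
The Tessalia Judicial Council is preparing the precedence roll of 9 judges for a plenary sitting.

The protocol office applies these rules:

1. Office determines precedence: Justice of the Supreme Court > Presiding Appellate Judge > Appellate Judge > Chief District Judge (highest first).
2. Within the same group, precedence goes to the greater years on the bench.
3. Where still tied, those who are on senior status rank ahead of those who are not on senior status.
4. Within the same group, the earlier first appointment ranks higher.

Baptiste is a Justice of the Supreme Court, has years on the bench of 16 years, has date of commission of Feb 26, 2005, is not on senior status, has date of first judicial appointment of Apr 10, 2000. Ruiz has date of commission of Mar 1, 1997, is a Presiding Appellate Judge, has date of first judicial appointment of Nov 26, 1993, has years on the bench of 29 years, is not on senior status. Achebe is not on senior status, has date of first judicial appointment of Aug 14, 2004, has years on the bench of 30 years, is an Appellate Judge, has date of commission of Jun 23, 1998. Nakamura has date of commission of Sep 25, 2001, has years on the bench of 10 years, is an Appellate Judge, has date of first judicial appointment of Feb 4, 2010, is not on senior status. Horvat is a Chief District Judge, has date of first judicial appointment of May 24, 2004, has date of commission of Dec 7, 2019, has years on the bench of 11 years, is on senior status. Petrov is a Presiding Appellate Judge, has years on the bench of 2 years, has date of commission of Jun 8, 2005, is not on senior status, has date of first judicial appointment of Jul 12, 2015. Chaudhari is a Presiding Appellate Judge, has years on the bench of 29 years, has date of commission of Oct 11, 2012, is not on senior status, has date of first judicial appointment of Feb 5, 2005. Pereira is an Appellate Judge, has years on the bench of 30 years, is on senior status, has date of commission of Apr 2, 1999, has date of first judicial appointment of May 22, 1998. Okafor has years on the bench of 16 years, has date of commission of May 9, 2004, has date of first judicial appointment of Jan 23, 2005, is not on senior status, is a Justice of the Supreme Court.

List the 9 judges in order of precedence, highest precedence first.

By office: Baptiste and Okafor (Justice of the Supreme Court); then Ruiz, Chaudhari and Petrov (Presiding Appellate Judge); then Pereira, Achebe and Nakamura (Appellate Judge); then Horvat (Chief District Judge).
Baptiste and Okafor both have years on the bench 16 years, so the next rule applies.
Baptiste and Okafor are each not on senior status, so the next rule applies.
Among Baptiste and Okafor, by date of first judicial appointment (earlier first): Baptiste (Apr 10, 2000) before Okafor (Jan 23, 2005).
Among Ruiz, Chaudhari and Petrov, by years on the bench (higher first): Ruiz and Chaudhari (29 years) before Petrov (2 years).
Ruiz and Chaudhari are each not on senior status, so the next rule applies.
Among Ruiz and Chaudhari, by date of first judicial appointment (earlier first): Ruiz (Nov 26, 1993) before Chaudhari (Feb 5, 2005).
Among Pereira, Achebe and Nakamura, by years on the bench (higher first): Pereira and Achebe (30 years) before Nakamura (10 years).
Among Pereira and Achebe, on senior status before not on senior status: Pereira (on senior status) before Achebe (not on senior status).
Full order: Baptiste, Okafor, Ruiz, Chaudhari, Petrov, Pereira, Achebe, Nakamura, Horvat.

Baptiste, Okafor, Ruiz, Chaudhari, Petrov, Pereira, Achebe, Nakamura, Horvat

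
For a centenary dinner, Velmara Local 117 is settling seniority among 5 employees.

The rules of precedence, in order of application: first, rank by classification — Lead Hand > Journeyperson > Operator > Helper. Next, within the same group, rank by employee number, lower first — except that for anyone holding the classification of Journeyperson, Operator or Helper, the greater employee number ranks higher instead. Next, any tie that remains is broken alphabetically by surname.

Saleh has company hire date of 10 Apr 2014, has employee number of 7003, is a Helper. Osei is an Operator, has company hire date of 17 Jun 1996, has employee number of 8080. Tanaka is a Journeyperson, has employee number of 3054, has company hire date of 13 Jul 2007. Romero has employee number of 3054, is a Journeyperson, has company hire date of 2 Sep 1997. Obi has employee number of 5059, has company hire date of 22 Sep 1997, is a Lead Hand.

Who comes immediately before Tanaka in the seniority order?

Romero

By classification: Obi (Lead Hand); then Romero and Tanaka (Journeyperson); then Osei (Operator); then Saleh (Helper).
Romero and Tanaka both have employee number 3054, so the next rule applies.
Among Romero and Tanaka, alphabetically by surname: Romero before Tanaka.
Order: Obi, Romero, Tanaka, Osei, Saleh.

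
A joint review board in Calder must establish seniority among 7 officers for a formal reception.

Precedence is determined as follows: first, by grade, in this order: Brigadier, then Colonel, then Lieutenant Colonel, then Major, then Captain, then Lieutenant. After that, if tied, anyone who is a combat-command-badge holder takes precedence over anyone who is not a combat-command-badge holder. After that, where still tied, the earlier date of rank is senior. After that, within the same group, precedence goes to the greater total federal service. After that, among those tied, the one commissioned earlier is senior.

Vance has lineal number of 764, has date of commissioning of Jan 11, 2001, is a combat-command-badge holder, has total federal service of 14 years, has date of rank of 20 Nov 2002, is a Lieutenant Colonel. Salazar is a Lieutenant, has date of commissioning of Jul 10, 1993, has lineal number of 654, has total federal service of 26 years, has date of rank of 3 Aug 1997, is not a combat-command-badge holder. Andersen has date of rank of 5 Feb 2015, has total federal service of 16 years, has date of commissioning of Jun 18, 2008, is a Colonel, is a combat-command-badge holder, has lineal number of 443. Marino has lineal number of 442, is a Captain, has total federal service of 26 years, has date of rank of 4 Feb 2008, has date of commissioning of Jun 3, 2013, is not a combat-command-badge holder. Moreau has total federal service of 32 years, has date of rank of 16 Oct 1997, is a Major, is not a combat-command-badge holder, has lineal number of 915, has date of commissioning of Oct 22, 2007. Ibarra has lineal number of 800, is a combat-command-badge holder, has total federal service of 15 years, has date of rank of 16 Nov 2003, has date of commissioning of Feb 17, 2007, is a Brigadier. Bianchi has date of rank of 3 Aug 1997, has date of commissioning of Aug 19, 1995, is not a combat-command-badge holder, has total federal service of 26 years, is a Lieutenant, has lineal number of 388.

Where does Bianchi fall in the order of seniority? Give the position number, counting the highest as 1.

By grade: Ibarra (Brigadier); then Andersen (Colonel); then Vance (Lieutenant Colonel); then Moreau (Major); then Marino (Captain); then Salazar and Bianchi (Lieutenant).
Salazar and Bianchi are each not a combat-command-badge holder, so the next rule applies.
Salazar and Bianchi both have date of rank 3 Aug 1997, so the next rule applies.
Salazar and Bianchi both have total federal service 26 years, so the next rule applies.
Among Salazar and Bianchi, by date of commissioning (earlier first): Salazar (Jul 10, 1993) before Bianchi (Aug 19, 1995).
Order: Ibarra, Andersen, Vance, Moreau, Marino, Salazar, Bianchi. So position 7.

7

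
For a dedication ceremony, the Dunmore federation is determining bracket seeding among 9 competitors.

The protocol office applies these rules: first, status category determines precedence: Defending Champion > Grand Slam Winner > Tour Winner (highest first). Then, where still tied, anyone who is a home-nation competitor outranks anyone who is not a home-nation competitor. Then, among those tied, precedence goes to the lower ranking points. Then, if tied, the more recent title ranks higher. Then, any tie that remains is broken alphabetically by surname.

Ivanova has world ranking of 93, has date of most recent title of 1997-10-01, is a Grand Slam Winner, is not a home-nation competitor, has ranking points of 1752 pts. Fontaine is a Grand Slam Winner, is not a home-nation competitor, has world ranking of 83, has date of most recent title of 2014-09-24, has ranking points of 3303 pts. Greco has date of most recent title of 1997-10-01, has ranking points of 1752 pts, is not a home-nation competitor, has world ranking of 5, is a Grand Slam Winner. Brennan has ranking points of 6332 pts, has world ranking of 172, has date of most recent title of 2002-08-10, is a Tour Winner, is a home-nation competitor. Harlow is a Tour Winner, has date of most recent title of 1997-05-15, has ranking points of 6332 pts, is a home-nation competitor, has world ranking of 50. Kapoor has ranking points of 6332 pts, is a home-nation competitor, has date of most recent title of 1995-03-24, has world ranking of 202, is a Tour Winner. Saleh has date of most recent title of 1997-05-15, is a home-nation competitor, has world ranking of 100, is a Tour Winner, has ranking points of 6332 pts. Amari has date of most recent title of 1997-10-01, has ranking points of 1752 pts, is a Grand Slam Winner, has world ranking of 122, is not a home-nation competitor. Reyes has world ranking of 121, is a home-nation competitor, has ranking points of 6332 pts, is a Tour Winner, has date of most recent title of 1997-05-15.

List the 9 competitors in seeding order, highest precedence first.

Amari, Greco, Ivanova, Fontaine, Brennan, Harlow, Reyes, Saleh, Kapoor

By status category: Amari, Greco, Ivanova and Fontaine (Grand Slam Winner); then Brennan, Harlow, Reyes, Saleh and Kapoor (Tour Winner).
Amari, Greco, Ivanova and Fontaine are each not a home-nation competitor, so the next rule applies.
Among Amari, Greco, Ivanova and Fontaine, by ranking points (lower first): Amari, Greco and Ivanova (1752 pts) before Fontaine (3303 pts).
Amari, Greco and Ivanova all have date of most recent title 1997-10-01, so the next rule applies.
Among Amari, Greco and Ivanova, alphabetically by surname: Amari before Greco before Ivanova.
Brennan, Harlow, Reyes, Saleh and Kapoor are each a home-nation competitor, so the next rule applies.
Brennan, Harlow, Reyes, Saleh and Kapoor all have ranking points 6332 pts, so the next rule applies.
Among Brennan, Harlow, Reyes, Saleh and Kapoor, by date of most recent title (later first): Brennan (2002-08-10) before Harlow, Reyes and Saleh (1997-05-15) before Kapoor (1995-03-24).
Among Harlow, Reyes and Saleh, alphabetically by surname: Harlow before Reyes before Saleh.
Full order: Amari, Greco, Ivanova, Fontaine, Brennan, Harlow, Reyes, Saleh, Kapoor.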